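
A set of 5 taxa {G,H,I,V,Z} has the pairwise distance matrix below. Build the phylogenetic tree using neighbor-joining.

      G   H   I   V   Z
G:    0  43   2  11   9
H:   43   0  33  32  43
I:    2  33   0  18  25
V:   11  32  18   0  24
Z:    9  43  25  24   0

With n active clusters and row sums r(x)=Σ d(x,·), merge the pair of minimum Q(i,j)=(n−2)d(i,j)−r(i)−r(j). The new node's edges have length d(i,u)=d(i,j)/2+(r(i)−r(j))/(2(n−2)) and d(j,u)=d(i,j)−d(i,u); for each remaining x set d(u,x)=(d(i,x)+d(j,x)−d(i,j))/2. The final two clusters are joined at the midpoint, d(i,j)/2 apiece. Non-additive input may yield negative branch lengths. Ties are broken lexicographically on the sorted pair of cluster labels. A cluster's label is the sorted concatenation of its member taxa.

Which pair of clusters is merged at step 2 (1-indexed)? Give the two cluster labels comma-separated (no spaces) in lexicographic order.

G,Z

step 1: merge (H,V) at d=32, Q=-140; branch lengths H→27, V→5; new cluster HV
  updated: d(G,HV)=11, d(HV,I)=19/2, d(HV,Z)=35/2
step 2: merge (G,Z) at d=9, Q=-111/2; branch lengths G→-23/8, Z→95/8; new cluster GZ
  updated: d(GZ,HV)=39/4, d(GZ,I)=9
step 3: merge (GZ,HV) at d=39/4, Q=-113/4; branch lengths GZ→37/8, HV→41/8; new cluster GHVZ
  updated: d(GHVZ,I)=35/8
step 4: merge (GHVZ,I) at d=35/8; branch lengths GHVZ→35/16, I→35/16; new cluster GHIVZ
final tree: (((G:-23/8,Z:95/8):37/8,(H:27,V:5):41/8):35/16,I:35/16)
total length: 441/8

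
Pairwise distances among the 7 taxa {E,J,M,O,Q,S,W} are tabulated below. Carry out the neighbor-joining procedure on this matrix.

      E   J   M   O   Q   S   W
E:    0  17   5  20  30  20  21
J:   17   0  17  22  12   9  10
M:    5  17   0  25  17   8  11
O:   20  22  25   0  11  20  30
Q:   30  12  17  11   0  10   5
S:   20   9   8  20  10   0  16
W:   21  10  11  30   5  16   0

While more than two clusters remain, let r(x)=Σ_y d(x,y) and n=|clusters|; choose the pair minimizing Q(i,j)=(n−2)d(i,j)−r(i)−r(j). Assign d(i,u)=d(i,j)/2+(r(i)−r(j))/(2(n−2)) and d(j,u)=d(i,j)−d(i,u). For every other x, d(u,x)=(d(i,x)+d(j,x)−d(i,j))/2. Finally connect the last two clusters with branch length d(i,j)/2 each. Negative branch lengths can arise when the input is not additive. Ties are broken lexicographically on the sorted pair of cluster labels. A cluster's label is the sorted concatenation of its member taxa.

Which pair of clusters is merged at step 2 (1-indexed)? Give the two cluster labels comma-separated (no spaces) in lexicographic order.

step 1: merge (E,M) at d=5, Q=-171; branch lengths E→11/2, M→-1/2; new cluster EM
  updated: d(EM,J)=29/2, d(EM,O)=20, d(EM,Q)=21, d(EM,S)=23/2, d(EM,W)=27/2
step 2: merge (O,Q) at d=11, Q=-118; branch lengths O→11, Q→0; new cluster OQ
  updated: d(EM,OQ)=15, d(J,OQ)=23/2, d(OQ,S)=19/2, d(OQ,W)=12
step 3: merge (J,W) at d=10, Q=-133/2; branch lengths J→47/12, W→73/12; new cluster JW
  updated: d(EM,JW)=9, d(JW,OQ)=27/4, d(JW,S)=15/2
step 4: merge (EM,S) at d=23/2, Q=-41; branch lengths EM→15/2, S→4; new cluster EMS
  updated: d(EMS,JW)=5/2, d(EMS,OQ)=13/2
step 5: merge (EMS,JW) at d=5/2, Q=-63/4; branch lengths EMS→9/8, JW→11/8; new cluster EJMSW
  updated: d(EJMSW,OQ)=43/8
step 6: merge (EJMSW,OQ) at d=43/8; branch lengths EJMSW→43/16, OQ→43/16; new cluster EJMOQSW
final tree: ((((E:11/2,M:-1/2):15/2,S:4):9/8,(J:47/12,W:73/12):11/8):43/16,(O:11,Q:0):43/16)
total length: 363/8

O,Q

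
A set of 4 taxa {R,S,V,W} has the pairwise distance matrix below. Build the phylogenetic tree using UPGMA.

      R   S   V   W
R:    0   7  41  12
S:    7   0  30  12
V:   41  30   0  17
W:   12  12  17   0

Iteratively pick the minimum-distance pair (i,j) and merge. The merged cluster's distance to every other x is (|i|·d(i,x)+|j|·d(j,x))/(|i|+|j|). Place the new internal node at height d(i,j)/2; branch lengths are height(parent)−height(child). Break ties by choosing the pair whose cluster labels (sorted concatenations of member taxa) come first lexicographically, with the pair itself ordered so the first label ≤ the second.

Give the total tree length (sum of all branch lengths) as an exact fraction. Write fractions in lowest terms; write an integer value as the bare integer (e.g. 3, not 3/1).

iteration 1: select R,S (d=7); attach at lengths (7/2, 7/2); label the merged cluster RS
  updated: d(RS,V)=71/2, d(RS,W)=12
iteration 2: select RS,W (d=12); attach at lengths (5/2, 6); label the merged cluster RSW
  updated: d(RSW,V)=88/3
iteration 3: select RSW,V (d=88/3); attach at lengths (26/3, 44/3); label the merged cluster RSVW
final tree: (((R:7/2,S:7/2):5/2,W:6):26/3,V:44/3)
total length: 233/6

233/6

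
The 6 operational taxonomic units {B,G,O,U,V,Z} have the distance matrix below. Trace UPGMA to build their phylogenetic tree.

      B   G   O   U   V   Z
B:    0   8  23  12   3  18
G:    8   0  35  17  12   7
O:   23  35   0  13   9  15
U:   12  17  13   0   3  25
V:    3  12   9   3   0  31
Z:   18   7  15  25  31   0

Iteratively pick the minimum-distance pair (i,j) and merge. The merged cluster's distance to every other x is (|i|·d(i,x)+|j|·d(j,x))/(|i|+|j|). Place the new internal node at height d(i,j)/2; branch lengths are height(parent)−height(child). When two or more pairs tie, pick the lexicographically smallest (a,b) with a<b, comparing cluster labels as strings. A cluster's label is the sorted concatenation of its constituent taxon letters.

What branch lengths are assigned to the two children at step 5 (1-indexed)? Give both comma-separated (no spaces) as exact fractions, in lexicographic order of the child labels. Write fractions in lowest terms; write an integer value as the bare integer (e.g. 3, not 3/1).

1. join B+V (d=3) ⇒ BV; edges |B|=3/2, |V|=3/2
  updated: d(BV,G)=10, d(BV,O)=16, d(BV,U)=15/2, d(BV,Z)=49/2
2. join G+Z (d=7) ⇒ GZ; edges |G|=7/2, |Z|=7/2
  updated: d(BV,GZ)=69/4, d(GZ,O)=25, d(GZ,U)=21
3. join BV+U (d=15/2) ⇒ BUV; edges |BV|=9/4, |U|=15/4
  updated: d(BUV,GZ)=37/2, d(BUV,O)=15
4. join BUV+O (d=15) ⇒ BOUV; edges |BUV|=15/4, |O|=15/2
  updated: d(BOUV,GZ)=161/8
5. join BOUV+GZ (d=161/8) ⇒ BGOUVZ; edges |BOUV|=41/16, |GZ|=105/16
final tree: ((((B:3/2,V:3/2):9/4,U:15/4):15/4,O:15/2):41/16,(G:7/2,Z:7/2):105/16)
total length: 291/8

41/16,105/16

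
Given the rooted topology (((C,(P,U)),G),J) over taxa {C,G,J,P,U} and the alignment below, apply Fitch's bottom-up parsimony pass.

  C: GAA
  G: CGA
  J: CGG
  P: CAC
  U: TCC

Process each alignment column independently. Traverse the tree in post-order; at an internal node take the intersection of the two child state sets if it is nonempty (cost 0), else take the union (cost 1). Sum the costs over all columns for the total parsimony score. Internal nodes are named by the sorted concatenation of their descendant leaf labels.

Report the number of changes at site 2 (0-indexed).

PU@0: {C} ∪ {T} = {C,T} (union, +1)
CPU@0: {G} ∪ {C,T} = {C,G,T} (union, +1)
CGPU@0: {C,G,T} ∩ {C} = {C} (intersection, +0)
CGJPU@0: {C} ∩ {C} = {C} (intersection, +0)
PU@1: {A} ∪ {C} = {A,C} (union, +1)
CPU@1: {A} ∩ {A,C} = {A} (intersection, +0)
CGPU@1: {A} ∪ {G} = {A,G} (union, +1)
CGJPU@1: {A,G} ∩ {G} = {G} (intersection, +0)
PU@2: {C} ∩ {C} = {C} (intersection, +0)
CPU@2: {A} ∪ {C} = {A,C} (union, +1)
CGPU@2: {A,C} ∩ {A} = {A} (intersection, +0)
CGJPU@2: {A} ∪ {G} = {A,G} (union, +1)
per-site changes: [2, 2, 2]; total = 6

2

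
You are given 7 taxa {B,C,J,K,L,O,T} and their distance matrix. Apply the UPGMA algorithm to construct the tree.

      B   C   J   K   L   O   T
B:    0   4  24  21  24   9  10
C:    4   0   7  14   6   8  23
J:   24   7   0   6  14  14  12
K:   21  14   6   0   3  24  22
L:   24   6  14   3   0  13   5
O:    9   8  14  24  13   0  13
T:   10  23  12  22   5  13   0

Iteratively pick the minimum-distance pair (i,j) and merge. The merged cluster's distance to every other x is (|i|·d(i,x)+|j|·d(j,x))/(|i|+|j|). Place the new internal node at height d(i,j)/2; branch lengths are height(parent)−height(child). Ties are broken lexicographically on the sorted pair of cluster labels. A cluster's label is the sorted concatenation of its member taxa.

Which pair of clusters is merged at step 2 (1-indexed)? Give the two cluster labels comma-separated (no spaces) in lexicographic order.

B,C

iteration 1: select K,L (d=3); attach at lengths (3/2, 3/2); label the merged cluster KL
  updated: d(B,KL)=45/2, d(C,KL)=10, d(J,KL)=10, d(KL,O)=37/2, d(KL,T)=27/2
iteration 2: select B,C (d=4); attach at lengths (2, 2); label the merged cluster BC
  updated: d(BC,J)=31/2, d(BC,KL)=65/4, d(BC,O)=17/2, d(BC,T)=33/2
iteration 3: select BC,O (d=17/2); attach at lengths (9/4, 17/4); label the merged cluster BCO
  updated: d(BCO,J)=15, d(BCO,KL)=17, d(BCO,T)=46/3
iteration 4: select J,KL (d=10); attach at lengths (5, 7/2); label the merged cluster JKL
  updated: d(BCO,JKL)=49/3, d(JKL,T)=13
iteration 5: select JKL,T (d=13); attach at lengths (3/2, 13/2); label the merged cluster JKLT
  updated: d(BCO,JKLT)=193/12
iteration 6: select BCO,JKLT (d=193/12); attach at lengths (91/24, 37/24); label the merged cluster BCJKLOT
final tree: (((B:2,C:2):9/4,O:17/4):91/24,((J:5,(K:3/2,L:3/2):7/2):3/2,T:13/2):37/24)
total length: 106/3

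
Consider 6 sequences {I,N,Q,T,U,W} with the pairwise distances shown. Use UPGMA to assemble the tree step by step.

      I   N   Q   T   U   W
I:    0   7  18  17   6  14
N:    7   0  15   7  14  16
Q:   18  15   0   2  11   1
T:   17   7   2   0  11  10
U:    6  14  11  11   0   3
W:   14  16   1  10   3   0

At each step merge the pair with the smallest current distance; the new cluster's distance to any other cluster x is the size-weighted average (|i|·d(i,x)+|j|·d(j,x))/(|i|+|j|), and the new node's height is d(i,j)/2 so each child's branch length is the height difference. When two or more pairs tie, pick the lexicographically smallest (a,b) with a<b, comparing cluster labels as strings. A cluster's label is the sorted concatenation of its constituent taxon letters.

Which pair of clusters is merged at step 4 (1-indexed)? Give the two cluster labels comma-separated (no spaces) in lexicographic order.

IU,N

step 1: merge (Q,W) at d=1; branch lengths Q→1/2, W→1/2; new cluster QW
  updated: d(I,QW)=16, d(N,QW)=31/2, d(QW,T)=6, d(QW,U)=7
step 2: merge (I,U) at d=6; branch lengths I→3, U→3; new cluster IU
  updated: d(IU,N)=21/2, d(IU,QW)=23/2, d(IU,T)=14
step 3: merge (QW,T) at d=6; branch lengths QW→5/2, T→3; new cluster QTW
  updated: d(IU,QTW)=37/3, d(N,QTW)=38/3
step 4: merge (IU,N) at d=21/2; branch lengths IU→9/4, N→21/4; new cluster INU
  updated: d(INU,QTW)=112/9
step 5: merge (INU,QTW) at d=112/9; branch lengths INU→35/36, QTW→29/9; new cluster INQTUW
final tree: (((I:3,U:3):9/4,N:21/4):35/36,((Q:1/2,W:1/2):5/2,T:3):29/9)
total length: 871/36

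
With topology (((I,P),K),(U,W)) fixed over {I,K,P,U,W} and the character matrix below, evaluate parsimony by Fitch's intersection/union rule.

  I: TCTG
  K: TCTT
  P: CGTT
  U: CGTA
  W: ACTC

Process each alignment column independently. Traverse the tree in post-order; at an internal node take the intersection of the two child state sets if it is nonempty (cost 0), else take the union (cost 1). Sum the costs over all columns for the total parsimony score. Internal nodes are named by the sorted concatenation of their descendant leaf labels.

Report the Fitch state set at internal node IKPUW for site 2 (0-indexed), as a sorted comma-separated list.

T

IP@0: {T} ∪ {C} = {C,T} (union, +1)
IKP@0: {C,T} ∩ {T} = {T} (intersection, +0)
UW@0: {C} ∪ {A} = {A,C} (union, +1)
IKPUW@0: {T} ∪ {A,C} = {A,C,T} (union, +1)
IP@1: {C} ∪ {G} = {C,G} (union, +1)
IKP@1: {C,G} ∩ {C} = {C} (intersection, +0)
UW@1: {G} ∪ {C} = {C,G} (union, +1)
IKPUW@1: {C} ∩ {C,G} = {C} (intersection, +0)
IP@2: {T} ∩ {T} = {T} (intersection, +0)
IKP@2: {T} ∩ {T} = {T} (intersection, +0)
UW@2: {T} ∩ {T} = {T} (intersection, +0)
IKPUW@2: {T} ∩ {T} = {T} (intersection, +0)
IP@3: {G} ∪ {T} = {G,T} (union, +1)
IKP@3: {G,T} ∩ {T} = {T} (intersection, +0)
UW@3: {A} ∪ {C} = {A,C} (union, +1)
IKPUW@3: {T} ∪ {A,C} = {A,C,T} (union, +1)
per-site changes: [3, 2, 0, 3]; total = 8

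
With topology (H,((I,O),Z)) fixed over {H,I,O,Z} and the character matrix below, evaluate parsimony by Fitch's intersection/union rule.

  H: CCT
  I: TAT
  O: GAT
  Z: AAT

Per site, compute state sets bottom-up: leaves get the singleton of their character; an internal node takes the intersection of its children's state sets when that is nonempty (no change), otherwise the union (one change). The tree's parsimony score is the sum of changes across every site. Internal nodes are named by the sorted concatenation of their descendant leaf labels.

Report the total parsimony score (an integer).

[col 0] IO: children I:{T}, O:{G} ∪→ {G,T}; cost 1
[col 0] IOZ: children IO:{G,T}, Z:{A} ∪→ {A,G,T}; cost 1
[col 0] HIOZ: children H:{C}, IOZ:{A,G,T} ∪→ {A,C,G,T}; cost 1
[col 1] IO: children I:{A}, O:{A} ∩→ {A}; cost 0
[col 1] IOZ: children IO:{A}, Z:{A} ∩→ {A}; cost 0
[col 1] HIOZ: children H:{C}, IOZ:{A} ∪→ {A,C}; cost 1
[col 2] IO: children I:{T}, O:{T} ∩→ {T}; cost 0
[col 2] IOZ: children IO:{T}, Z:{T} ∩→ {T}; cost 0
[col 2] HIOZ: children H:{T}, IOZ:{T} ∩→ {T}; cost 0
per-site changes: [3, 1, 0]; total = 4

4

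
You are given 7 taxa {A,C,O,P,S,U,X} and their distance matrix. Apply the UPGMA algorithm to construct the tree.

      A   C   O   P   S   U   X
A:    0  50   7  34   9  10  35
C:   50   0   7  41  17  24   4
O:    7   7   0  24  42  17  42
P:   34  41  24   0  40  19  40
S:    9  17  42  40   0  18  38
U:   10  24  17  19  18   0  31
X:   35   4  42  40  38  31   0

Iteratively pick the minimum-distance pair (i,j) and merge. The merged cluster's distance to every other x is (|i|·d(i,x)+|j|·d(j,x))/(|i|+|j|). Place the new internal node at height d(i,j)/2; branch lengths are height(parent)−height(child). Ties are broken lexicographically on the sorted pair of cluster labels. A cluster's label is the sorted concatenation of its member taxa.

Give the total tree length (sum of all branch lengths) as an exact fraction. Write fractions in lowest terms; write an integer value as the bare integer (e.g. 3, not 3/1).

1. join C+X (d=4) ⇒ CX; edges |C|=2, |X|=2
  updated: d(A,CX)=85/2, d(CX,O)=49/2, d(CX,P)=81/2, d(CX,S)=55/2, d(CX,U)=55/2
2. join A+O (d=7) ⇒ AO; edges |A|=7/2, |O|=7/2
  updated: d(AO,CX)=67/2, d(AO,P)=29, d(AO,S)=51/2, d(AO,U)=27/2
3. join AO+U (d=27/2) ⇒ AOU; edges |AO|=13/4, |U|=27/4
  updated: d(AOU,CX)=63/2, d(AOU,P)=77/3, d(AOU,S)=23
4. join AOU+S (d=23) ⇒ AOSU; edges |AOU|=19/4, |S|=23/2
  updated: d(AOSU,CX)=61/2, d(AOSU,P)=117/4
5. join AOSU+P (d=117/4) ⇒ AOPSU; edges |AOSU|=25/8, |P|=117/8
  updated: d(AOPSU,CX)=65/2
6. join AOPSU+CX (d=65/2) ⇒ ACOPSUX; edges |AOPSU|=13/8, |CX|=57/4
final tree: (((((A:7/2,O:7/2):13/4,U:27/4):19/4,S:23/2):25/8,P:117/8):13/8,(C:2,X:2):57/4)
total length: 567/8

567/8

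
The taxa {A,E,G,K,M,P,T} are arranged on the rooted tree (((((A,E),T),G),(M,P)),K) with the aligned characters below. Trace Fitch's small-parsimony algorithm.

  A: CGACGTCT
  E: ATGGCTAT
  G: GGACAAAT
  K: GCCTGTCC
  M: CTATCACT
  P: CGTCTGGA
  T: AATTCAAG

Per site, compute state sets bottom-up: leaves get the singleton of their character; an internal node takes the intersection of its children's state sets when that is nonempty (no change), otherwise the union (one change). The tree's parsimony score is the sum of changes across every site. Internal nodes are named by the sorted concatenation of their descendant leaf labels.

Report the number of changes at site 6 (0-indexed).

[col 0] AE: children A:{C}, E:{A} ∪→ {A,C}; cost 1
[col 0] AET: children AE:{A,C}, T:{A} ∩→ {A}; cost 0
[col 0] AEGT: children AET:{A}, G:{G} ∪→ {A,G}; cost 1
[col 0] MP: children M:{C}, P:{C} ∩→ {C}; cost 0
[col 0] AEGMPT: children AEGT:{A,G}, MP:{C} ∪→ {A,C,G}; cost 1
[col 0] AEGKMPT: children AEGMPT:{A,C,G}, K:{G} ∩→ {G}; cost 0
[col 1] AE: children A:{G}, E:{T} ∪→ {G,T}; cost 1
[col 1] AET: children AE:{G,T}, T:{A} ∪→ {A,G,T}; cost 1
[col 1] AEGT: children AET:{A,G,T}, G:{G} ∩→ {G}; cost 0
[col 1] MP: children M:{T}, P:{G} ∪→ {G,T}; cost 1
[col 1] AEGMPT: children AEGT:{G}, MP:{G,T} ∩→ {G}; cost 0
[col 1] AEGKMPT: children AEGMPT:{G}, K:{C} ∪→ {C,G}; cost 1
[col 2] AE: children A:{A}, E:{G} ∪→ {A,G}; cost 1
[col 2] AET: children AE:{A,G}, T:{T} ∪→ {A,G,T}; cost 1
[col 2] AEGT: children AET:{A,G,T}, G:{A} ∩→ {A}; cost 0
[col 2] MP: children M:{A}, P:{T} ∪→ {A,T}; cost 1
[col 2] AEGMPT: children AEGT:{A}, MP:{A,T} ∩→ {A}; cost 0
[col 2] AEGKMPT: children AEGMPT:{A}, K:{C} ∪→ {A,C}; cost 1
[col 3] AE: children A:{C}, E:{G} ∪→ {C,G}; cost 1
[col 3] AET: children AE:{C,G}, T:{T} ∪→ {C,G,T}; cost 1
[col 3] AEGT: children AET:{C,G,T}, G:{C} ∩→ {C}; cost 0
[col 3] MP: children M:{T}, P:{C} ∪→ {C,T}; cost 1
[col 3] AEGMPT: children AEGT:{C}, MP:{C,T} ∩→ {C}; cost 0
[col 3] AEGKMPT: children AEGMPT:{C}, K:{T} ∪→ {C,T}; cost 1
[col 4] AE: children A:{G}, E:{C} ∪→ {C,G}; cost 1
[col 4] AET: children AE:{C,G}, T:{C} ∩→ {C}; cost 0
[col 4] AEGT: children AET:{C}, G:{A} ∪→ {A,C}; cost 1
[col 4] MP: children M:{C}, P:{T} ∪→ {C,T}; cost 1
[col 4] AEGMPT: children AEGT:{A,C}, MP:{C,T} ∩→ {C}; cost 0
[col 4] AEGKMPT: children AEGMPT:{C}, K:{G} ∪→ {C,G}; cost 1
[col 5] AE: children A:{T}, E:{T} ∩→ {T}; cost 0
[col 5] AET: children AE:{T}, T:{A} ∪→ {A,T}; cost 1
[col 5] AEGT: children AET:{A,T}, G:{A} ∩→ {A}; cost 0
[col 5] MP: children M:{A}, P:{G} ∪→ {A,G}; cost 1
[col 5] AEGMPT: children AEGT:{A}, MP:{A,G} ∩→ {A}; cost 0
[col 5] AEGKMPT: children AEGMPT:{A}, K:{T} ∪→ {A,T}; cost 1
[col 6] AE: children A:{C}, E:{A} ∪→ {A,C}; cost 1
[col 6] AET: children AE:{A,C}, T:{A} ∩→ {A}; cost 0
[col 6] AEGT: children AET:{A}, G:{A} ∩→ {A}; cost 0
[col 6] MP: children M:{C}, P:{G} ∪→ {C,G}; cost 1
[col 6] AEGMPT: children AEGT:{A}, MP:{C,G} ∪→ {A,C,G}; cost 1
[col 6] AEGKMPT: children AEGMPT:{A,C,G}, K:{C} ∩→ {C}; cost 0
[col 7] AE: children A:{T}, E:{T} ∩→ {T}; cost 0
[col 7] AET: children AE:{T}, T:{G} ∪→ {G,T}; cost 1
[col 7] AEGT: children AET:{G,T}, G:{T} ∩→ {T}; cost 0
[col 7] MP: children M:{T}, P:{A} ∪→ {A,T}; cost 1
[col 7] AEGMPT: children AEGT:{T}, MP:{A,T} ∩→ {T}; cost 0
[col 7] AEGKMPT: children AEGMPT:{T}, K:{C} ∪→ {C,T}; cost 1
per-site changes: [3, 4, 4, 4, 4, 3, 3, 3]; total = 28

3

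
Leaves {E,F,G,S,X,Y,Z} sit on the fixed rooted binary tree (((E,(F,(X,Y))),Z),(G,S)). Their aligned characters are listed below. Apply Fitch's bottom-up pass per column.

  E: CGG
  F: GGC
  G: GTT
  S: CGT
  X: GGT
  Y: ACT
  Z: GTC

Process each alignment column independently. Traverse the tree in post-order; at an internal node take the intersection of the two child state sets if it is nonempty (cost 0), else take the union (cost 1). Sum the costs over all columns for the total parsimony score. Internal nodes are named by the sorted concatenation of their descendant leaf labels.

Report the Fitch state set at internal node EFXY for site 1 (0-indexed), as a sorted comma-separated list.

site 0, node XY: X={G} ∪ Y={A} → {A,G} (+1)
site 0, node FXY: F={G} ∩ XY={A,G} → {G} (+0)
site 0, node EFXY: E={C} ∪ FXY={G} → {C,G} (+1)
site 0, node EFXYZ: EFXY={C,G} ∩ Z={G} → {G} (+0)
site 0, node GS: G={G} ∪ S={C} → {C,G} (+1)
site 0, node EFGSXYZ: EFXYZ={G} ∩ GS={C,G} → {G} (+0)
site 1, node XY: X={G} ∪ Y={C} → {C,G} (+1)
site 1, node FXY: F={G} ∩ XY={C,G} → {G} (+0)
site 1, node EFXY: E={G} ∩ FXY={G} → {G} (+0)
site 1, node EFXYZ: EFXY={G} ∪ Z={T} → {G,T} (+1)
site 1, node GS: G={T} ∪ S={G} → {G,T} (+1)
site 1, node EFGSXYZ: EFXYZ={G,T} ∩ GS={G,T} → {G,T} (+0)
site 2, node XY: X={T} ∩ Y={T} → {T} (+0)
site 2, node FXY: F={C} ∪ XY={T} → {C,T} (+1)
site 2, node EFXY: E={G} ∪ FXY={C,T} → {C,G,T} (+1)
site 2, node EFXYZ: EFXY={C,G,T} ∩ Z={C} → {C} (+0)
site 2, node GS: G={T} ∩ S={T} → {T} (+0)
site 2, node EFGSXYZ: EFXYZ={C} ∪ GS={T} → {C,T} (+1)
per-site changes: [3, 3, 3]; total = 9

G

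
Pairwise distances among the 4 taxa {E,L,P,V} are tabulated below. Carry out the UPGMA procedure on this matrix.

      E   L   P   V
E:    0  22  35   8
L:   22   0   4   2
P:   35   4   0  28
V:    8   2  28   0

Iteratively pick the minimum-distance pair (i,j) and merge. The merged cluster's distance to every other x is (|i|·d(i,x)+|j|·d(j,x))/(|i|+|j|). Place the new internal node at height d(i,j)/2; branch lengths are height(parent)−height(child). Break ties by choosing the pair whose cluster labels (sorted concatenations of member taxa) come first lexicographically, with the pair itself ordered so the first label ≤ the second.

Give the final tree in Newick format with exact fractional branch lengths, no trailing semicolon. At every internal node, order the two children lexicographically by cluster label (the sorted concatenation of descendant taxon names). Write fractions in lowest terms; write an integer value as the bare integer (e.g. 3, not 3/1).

1. join L+V (d=2) ⇒ LV; edges |L|=1, |V|=1
  updated: d(E,LV)=15, d(LV,P)=16
2. join E+LV (d=15) ⇒ ELV; edges |E|=15/2, |LV|=13/2
  updated: d(ELV,P)=67/3
3. join ELV+P (d=67/3) ⇒ ELPV; edges |ELV|=11/3, |P|=67/6
final tree: ((E:15/2,(L:1,V:1):13/2):11/3,P:67/6)
total length: 185/6

((E:15/2,(L:1,V:1):13/2):11/3,P:67/6)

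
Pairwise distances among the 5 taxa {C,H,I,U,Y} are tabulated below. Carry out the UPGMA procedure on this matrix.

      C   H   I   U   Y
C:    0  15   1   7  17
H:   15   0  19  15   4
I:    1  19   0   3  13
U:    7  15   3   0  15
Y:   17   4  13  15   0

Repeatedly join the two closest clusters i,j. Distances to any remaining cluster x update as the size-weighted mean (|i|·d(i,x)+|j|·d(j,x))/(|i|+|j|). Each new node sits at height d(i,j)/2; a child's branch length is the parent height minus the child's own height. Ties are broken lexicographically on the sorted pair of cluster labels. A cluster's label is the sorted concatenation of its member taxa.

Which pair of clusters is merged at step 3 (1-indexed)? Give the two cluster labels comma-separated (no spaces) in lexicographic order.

CI,U

step 1: merge (C,I) at d=1; branch lengths C→1/2, I→1/2; new cluster CI
  updated: d(CI,H)=17, d(CI,U)=5, d(CI,Y)=15
step 2: merge (H,Y) at d=4; branch lengths H→2, Y→2; new cluster HY
  updated: d(CI,HY)=16, d(HY,U)=15
step 3: merge (CI,U) at d=5; branch lengths CI→2, U→5/2; new cluster CIU
  updated: d(CIU,HY)=47/3
step 4: merge (CIU,HY) at d=47/3; branch lengths CIU→16/3, HY→35/6; new cluster CHIUY
final tree: (((C:1/2,I:1/2):2,U:5/2):16/3,(H:2,Y:2):35/6)
total length: 62/3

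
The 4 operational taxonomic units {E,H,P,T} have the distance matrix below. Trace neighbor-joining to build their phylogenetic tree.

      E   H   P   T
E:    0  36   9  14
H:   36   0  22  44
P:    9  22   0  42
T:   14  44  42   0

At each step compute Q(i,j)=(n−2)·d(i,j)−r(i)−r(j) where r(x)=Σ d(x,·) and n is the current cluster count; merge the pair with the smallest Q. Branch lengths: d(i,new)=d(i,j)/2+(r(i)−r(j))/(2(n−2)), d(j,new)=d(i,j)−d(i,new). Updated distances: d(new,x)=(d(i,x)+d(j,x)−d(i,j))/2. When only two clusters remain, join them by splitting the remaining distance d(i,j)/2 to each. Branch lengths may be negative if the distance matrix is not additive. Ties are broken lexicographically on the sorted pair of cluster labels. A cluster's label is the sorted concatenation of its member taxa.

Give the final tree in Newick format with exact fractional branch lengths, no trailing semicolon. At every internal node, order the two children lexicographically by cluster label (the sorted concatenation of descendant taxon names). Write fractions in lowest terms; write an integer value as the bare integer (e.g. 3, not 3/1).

iteration 1: select E,T (d=14, Q=-131); attach at lengths (-13/4, 69/4); label the merged cluster ET
  updated: d(ET,H)=33, d(ET,P)=37/2
iteration 2: select ET,H (d=33, Q=-147/2); attach at lengths (59/4, 73/4); label the merged cluster EHT
  updated: d(EHT,P)=15/4
iteration 3: select EHT,P (d=15/4); attach at lengths (15/8, 15/8); label the merged cluster EHPT
final tree: (((E:-13/4,T:69/4):59/4,H:73/4):15/8,P:15/8)
total length: 203/4

(((E:-13/4,T:69/4):59/4,H:73/4):15/8,P:15/8)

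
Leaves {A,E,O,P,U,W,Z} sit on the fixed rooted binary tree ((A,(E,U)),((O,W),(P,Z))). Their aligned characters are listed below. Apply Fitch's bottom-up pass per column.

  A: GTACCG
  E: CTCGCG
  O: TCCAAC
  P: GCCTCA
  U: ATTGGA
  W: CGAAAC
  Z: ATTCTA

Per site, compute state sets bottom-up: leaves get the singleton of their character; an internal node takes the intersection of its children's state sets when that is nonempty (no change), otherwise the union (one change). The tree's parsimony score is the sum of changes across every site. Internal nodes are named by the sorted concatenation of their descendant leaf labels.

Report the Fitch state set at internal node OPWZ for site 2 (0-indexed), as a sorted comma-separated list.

C

site 0, node EU: E={C} ∪ U={A} → {A,C} (+1)
site 0, node AEU: A={G} ∪ EU={A,C} → {A,C,G} (+1)
site 0, node OW: O={T} ∪ W={C} → {C,T} (+1)
site 0, node PZ: P={G} ∪ Z={A} → {A,G} (+1)
site 0, node OPWZ: OW={C,T} ∪ PZ={A,G} → {A,C,G,T} (+1)
site 0, node AEOPUWZ: AEU={A,C,G} ∩ OPWZ={A,C,G,T} → {A,C,G} (+0)
site 1, node EU: E={T} ∩ U={T} → {T} (+0)
site 1, node AEU: A={T} ∩ EU={T} → {T} (+0)
site 1, node OW: O={C} ∪ W={G} → {C,G} (+1)
site 1, node PZ: P={C} ∪ Z={T} → {C,T} (+1)
site 1, node OPWZ: OW={C,G} ∩ PZ={C,T} → {C} (+0)
site 1, node AEOPUWZ: AEU={T} ∪ OPWZ={C} → {C,T} (+1)
site 2, node EU: E={C} ∪ U={T} → {C,T} (+1)
site 2, node AEU: A={A} ∪ EU={C,T} → {A,C,T} (+1)
site 2, node OW: O={C} ∪ W={A} → {A,C} (+1)
site 2, node PZ: P={C} ∪ Z={T} → {C,T} (+1)
site 2, node OPWZ: OW={A,C} ∩ PZ={C,T} → {C} (+0)
site 2, node AEOPUWZ: AEU={A,C,T} ∩ OPWZ={C} → {C} (+0)
site 3, node EU: E={G} ∩ U={G} → {G} (+0)
site 3, node AEU: A={C} ∪ EU={G} → {C,G} (+1)
site 3, node OW: O={A} ∩ W={A} → {A} (+0)
site 3, node PZ: P={T} ∪ Z={C} → {C,T} (+1)
site 3, node OPWZ: OW={A} ∪ PZ={C,T} → {A,C,T} (+1)
site 3, node AEOPUWZ: AEU={C,G} ∩ OPWZ={A,C,T} → {C} (+0)
site 4, node EU: E={C} ∪ U={G} → {C,G} (+1)
site 4, node AEU: A={C} ∩ EU={C,G} → {C} (+0)
site 4, node OW: O={A} ∩ W={A} → {A} (+0)
site 4, node PZ: P={C} ∪ Z={T} → {C,T} (+1)
site 4, node OPWZ: OW={A} ∪ PZ={C,T} → {A,C,T} (+1)
site 4, node AEOPUWZ: AEU={C} ∩ OPWZ={A,C,T} → {C} (+0)
site 5, node EU: E={G} ∪ U={A} → {A,G} (+1)
site 5, node AEU: A={G} ∩ EU={A,G} → {G} (+0)
site 5, node OW: O={C} ∩ W={C} → {C} (+0)
site 5, node PZ: P={A} ∩ Z={A} → {A} (+0)
site 5, node OPWZ: OW={C} ∪ PZ={A} → {A,C} (+1)
site 5, node AEOPUWZ: AEU={G} ∪ OPWZ={A,C} → {A,C,G} (+1)
per-site changes: [5, 3, 4, 3, 3, 3]; total = 21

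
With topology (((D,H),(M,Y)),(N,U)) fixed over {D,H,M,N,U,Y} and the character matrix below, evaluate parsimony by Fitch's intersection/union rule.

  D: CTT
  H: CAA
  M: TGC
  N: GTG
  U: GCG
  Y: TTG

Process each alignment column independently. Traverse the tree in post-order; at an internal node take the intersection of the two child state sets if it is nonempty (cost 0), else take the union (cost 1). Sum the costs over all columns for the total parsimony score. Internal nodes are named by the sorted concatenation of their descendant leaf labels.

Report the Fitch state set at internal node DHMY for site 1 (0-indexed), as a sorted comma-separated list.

DH@0: {C} ∩ {C} = {C} (intersection, +0)
MY@0: {T} ∩ {T} = {T} (intersection, +0)
DHMY@0: {C} ∪ {T} = {C,T} (union, +1)
NU@0: {G} ∩ {G} = {G} (intersection, +0)
DHMNUY@0: {C,T} ∪ {G} = {C,G,T} (union, +1)
DH@1: {T} ∪ {A} = {A,T} (union, +1)
MY@1: {G} ∪ {T} = {G,T} (union, +1)
DHMY@1: {A,T} ∩ {G,T} = {T} (intersection, +0)
NU@1: {T} ∪ {C} = {C,T} (union, +1)
DHMNUY@1: {T} ∩ {C,T} = {T} (intersection, +0)
DH@2: {T} ∪ {A} = {A,T} (union, +1)
MY@2: {C} ∪ {G} = {C,G} (union, +1)
DHMY@2: {A,T} ∪ {C,G} = {A,C,G,T} (union, +1)
NU@2: {G} ∩ {G} = {G} (intersection, +0)
DHMNUY@2: {A,C,G,T} ∩ {G} = {G} (intersection, +0)
per-site changes: [2, 3, 3]; total = 8

T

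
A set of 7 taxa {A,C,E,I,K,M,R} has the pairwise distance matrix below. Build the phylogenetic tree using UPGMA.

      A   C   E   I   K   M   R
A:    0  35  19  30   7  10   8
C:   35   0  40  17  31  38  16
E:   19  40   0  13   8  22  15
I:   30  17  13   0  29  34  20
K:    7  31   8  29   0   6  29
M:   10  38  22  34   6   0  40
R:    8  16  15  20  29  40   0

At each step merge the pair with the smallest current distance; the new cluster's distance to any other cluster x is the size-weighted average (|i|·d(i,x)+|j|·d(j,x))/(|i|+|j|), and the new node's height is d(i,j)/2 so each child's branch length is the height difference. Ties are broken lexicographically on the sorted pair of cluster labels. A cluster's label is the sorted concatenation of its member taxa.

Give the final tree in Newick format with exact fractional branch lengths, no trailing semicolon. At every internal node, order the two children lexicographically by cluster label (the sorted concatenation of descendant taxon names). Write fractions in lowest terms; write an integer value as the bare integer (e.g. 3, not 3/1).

((((A:4,R:4):13/2,(E:13/2,I:13/2):4):11/16,(K:3,M:3):131/16):57/16,C:59/4)

1. join K+M (d=6) ⇒ KM; edges |K|=3, |M|=3
  updated: d(A,KM)=17/2, d(C,KM)=69/2, d(E,KM)=15, d(I,KM)=63/2, d(KM,R)=69/2
2. join A+R (d=8) ⇒ AR; edges |A|=4, |R|=4
  updated: d(AR,C)=51/2, d(AR,E)=17, d(AR,I)=25, d(AR,KM)=43/2
3. join E+I (d=13) ⇒ EI; edges |E|=13/2, |I|=13/2
  updated: d(AR,EI)=21, d(C,EI)=57/2, d(EI,KM)=93/4
4. join AR+EI (d=21) ⇒ AEIR; edges |AR|=13/2, |EI|=4
  updated: d(AEIR,C)=27, d(AEIR,KM)=179/8
5. join AEIR+KM (d=179/8) ⇒ AEIKMR; edges |AEIR|=11/16, |KM|=131/16
  updated: d(AEIKMR,C)=59/2
6. join AEIKMR+C (d=59/2) ⇒ ACEIKMR; edges |AEIKMR|=57/16, |C|=59/4
final tree: ((((A:4,R:4):13/2,(E:13/2,I:13/2):4):11/16,(K:3,M:3):131/16):57/16,C:59/4)
total length: 1035/16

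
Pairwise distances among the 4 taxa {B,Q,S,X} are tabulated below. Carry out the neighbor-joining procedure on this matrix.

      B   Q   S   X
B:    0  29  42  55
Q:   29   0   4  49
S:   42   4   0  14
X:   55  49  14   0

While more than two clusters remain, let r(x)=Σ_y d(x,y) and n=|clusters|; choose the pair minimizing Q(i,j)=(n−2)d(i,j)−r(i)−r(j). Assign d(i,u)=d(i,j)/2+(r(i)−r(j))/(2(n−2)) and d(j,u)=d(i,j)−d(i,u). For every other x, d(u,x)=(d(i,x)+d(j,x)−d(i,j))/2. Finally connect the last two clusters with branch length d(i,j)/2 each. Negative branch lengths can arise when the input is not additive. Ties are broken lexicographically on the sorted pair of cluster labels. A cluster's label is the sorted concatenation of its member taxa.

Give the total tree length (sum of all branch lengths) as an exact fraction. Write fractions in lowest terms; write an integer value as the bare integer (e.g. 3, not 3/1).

step 1: merge (B,Q) at d=29, Q=-150; branch lengths B→51/2, Q→7/2; new cluster BQ
  updated: d(BQ,S)=17/2, d(BQ,X)=75/2
step 2: merge (BQ,S) at d=17/2, Q=-60; branch lengths BQ→16, S→-15/2; new cluster BQS
  updated: d(BQS,X)=43/2
step 3: merge (BQS,X) at d=43/2; branch lengths BQS→43/4, X→43/4; new cluster BQSX
final tree: (((B:51/2,Q:7/2):16,S:-15/2):43/4,X:43/4)
total length: 59

59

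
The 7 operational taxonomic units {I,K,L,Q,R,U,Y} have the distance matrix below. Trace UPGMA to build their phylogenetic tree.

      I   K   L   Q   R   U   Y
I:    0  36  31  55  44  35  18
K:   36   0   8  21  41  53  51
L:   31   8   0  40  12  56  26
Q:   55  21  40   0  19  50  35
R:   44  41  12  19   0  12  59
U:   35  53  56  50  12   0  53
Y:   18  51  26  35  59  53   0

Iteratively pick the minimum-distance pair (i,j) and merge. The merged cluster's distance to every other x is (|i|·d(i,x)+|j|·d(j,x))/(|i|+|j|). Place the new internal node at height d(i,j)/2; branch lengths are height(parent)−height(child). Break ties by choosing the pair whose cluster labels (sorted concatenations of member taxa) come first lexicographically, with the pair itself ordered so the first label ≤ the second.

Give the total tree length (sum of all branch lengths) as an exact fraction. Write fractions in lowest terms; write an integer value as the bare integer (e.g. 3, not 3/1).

96

step 1: merge (K,L) at d=8; branch lengths K→4, L→4; new cluster KL
  updated: d(I,KL)=67/2, d(KL,Q)=61/2, d(KL,R)=53/2, d(KL,U)=109/2, d(KL,Y)=77/2
step 2: merge (R,U) at d=12; branch lengths R→6, U→6; new cluster RU
  updated: d(I,RU)=79/2, d(KL,RU)=81/2, d(Q,RU)=69/2, d(RU,Y)=56
step 3: merge (I,Y) at d=18; branch lengths I→9, Y→9; new cluster IY
  updated: d(IY,KL)=36, d(IY,Q)=45, d(IY,RU)=191/4
step 4: merge (KL,Q) at d=61/2; branch lengths KL→45/4, Q→61/4; new cluster KLQ
  updated: d(IY,KLQ)=39, d(KLQ,RU)=77/2
step 5: merge (KLQ,RU) at d=77/2; branch lengths KLQ→4, RU→53/4; new cluster KLQRU
  updated: d(IY,KLQRU)=85/2
step 6: merge (IY,KLQRU) at d=85/2; branch lengths IY→49/4, KLQRU→2; new cluster IKLQRUY
final tree: ((I:9,Y:9):49/4,(((K:4,L:4):45/4,Q:61/4):4,(R:6,U:6):53/4):2)
total length: 96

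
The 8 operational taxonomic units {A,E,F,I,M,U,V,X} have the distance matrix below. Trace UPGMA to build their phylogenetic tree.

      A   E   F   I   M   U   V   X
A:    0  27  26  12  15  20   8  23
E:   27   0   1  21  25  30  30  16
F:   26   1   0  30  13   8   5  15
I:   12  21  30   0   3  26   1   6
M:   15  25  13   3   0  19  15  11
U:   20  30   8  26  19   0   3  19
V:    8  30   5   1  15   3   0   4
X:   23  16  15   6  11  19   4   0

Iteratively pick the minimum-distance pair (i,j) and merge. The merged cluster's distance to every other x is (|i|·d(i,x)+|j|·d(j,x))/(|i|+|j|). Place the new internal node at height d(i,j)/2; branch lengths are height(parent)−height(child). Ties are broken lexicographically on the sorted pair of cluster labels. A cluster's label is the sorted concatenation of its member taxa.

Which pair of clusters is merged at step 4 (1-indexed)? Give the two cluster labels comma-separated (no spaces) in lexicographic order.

IVX,M

1. join E+F (d=1) ⇒ EF; edges |E|=1/2, |F|=1/2
  updated: d(A,EF)=53/2, d(EF,I)=51/2, d(EF,M)=19, d(EF,U)=19, d(EF,V)=35/2, d(EF,X)=31/2
2. join I+V (d=1) ⇒ IV; edges |I|=1/2, |V|=1/2
  updated: d(A,IV)=10, d(EF,IV)=43/2, d(IV,M)=9, d(IV,U)=29/2, d(IV,X)=5
3. join IV+X (d=5) ⇒ IVX; edges |IV|=2, |X|=5/2
  updated: d(A,IVX)=43/3, d(EF,IVX)=39/2, d(IVX,M)=29/3, d(IVX,U)=16
4. join IVX+M (d=29/3) ⇒ IMVX; edges |IVX|=7/3, |M|=29/6
  updated: d(A,IMVX)=29/2, d(EF,IMVX)=155/8, d(IMVX,U)=67/4
5. join A+IMVX (d=29/2) ⇒ AIMVX; edges |A|=29/4, |IMVX|=29/12
  updated: d(AIMVX,EF)=104/5, d(AIMVX,U)=87/5
6. join AIMVX+U (d=87/5) ⇒ AIMUVX; edges |AIMVX|=29/20, |U|=87/10
  updated: d(AIMUVX,EF)=41/2
7. join AIMUVX+EF (d=41/2) ⇒ AEFIMUVX; edges |AIMUVX|=31/20, |EF|=39/4
final tree: (((A:29/4,(((I:1/2,V:1/2):2,X:5/2):7/3,M:29/6):29/12):29/20,U:87/10):31/20,(E:1/2,F:1/2):39/4)
total length: 2687/60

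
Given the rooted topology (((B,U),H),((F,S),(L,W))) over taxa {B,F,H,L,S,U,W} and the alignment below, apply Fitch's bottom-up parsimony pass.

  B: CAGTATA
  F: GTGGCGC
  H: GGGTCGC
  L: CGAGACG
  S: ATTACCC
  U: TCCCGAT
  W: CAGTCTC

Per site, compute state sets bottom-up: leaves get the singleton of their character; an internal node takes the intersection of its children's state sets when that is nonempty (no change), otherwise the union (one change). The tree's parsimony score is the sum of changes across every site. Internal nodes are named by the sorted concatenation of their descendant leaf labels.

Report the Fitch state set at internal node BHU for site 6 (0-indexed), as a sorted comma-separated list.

A,C,T

[col 0] BU: children B:{C}, U:{T} ∪→ {C,T}; cost 1
[col 0] BHU: children BU:{C,T}, H:{G} ∪→ {C,G,T}; cost 1
[col 0] FS: children F:{G}, S:{A} ∪→ {A,G}; cost 1
[col 0] LW: children L:{C}, W:{C} ∩→ {C}; cost 0
[col 0] FLSW: children FS:{A,G}, LW:{C} ∪→ {A,C,G}; cost 1
[col 0] BFHLSUW: children BHU:{C,G,T}, FLSW:{A,C,G} ∩→ {C,G}; cost 0
[col 1] BU: children B:{A}, U:{C} ∪→ {A,C}; cost 1
[col 1] BHU: children BU:{A,C}, H:{G} ∪→ {A,C,G}; cost 1
[col 1] FS: children F:{T}, S:{T} ∩→ {T}; cost 0
[col 1] LW: children L:{G}, W:{A} ∪→ {A,G}; cost 1
[col 1] FLSW: children FS:{T}, LW:{A,G} ∪→ {A,G,T}; cost 1
[col 1] BFHLSUW: children BHU:{A,C,G}, FLSW:{A,G,T} ∩→ {A,G}; cost 0
[col 2] BU: children B:{G}, U:{C} ∪→ {C,G}; cost 1
[col 2] BHU: children BU:{C,G}, H:{G} ∩→ {G}; cost 0
[col 2] FS: children F:{G}, S:{T} ∪→ {G,T}; cost 1
[col 2] LW: children L:{A}, W:{G} ∪→ {A,G}; cost 1
[col 2] FLSW: children FS:{G,T}, LW:{A,G} ∩→ {G}; cost 0
[col 2] BFHLSUW: children BHU:{G}, FLSW:{G} ∩→ {G}; cost 0
[col 3] BU: children B:{T}, U:{C} ∪→ {C,T}; cost 1
[col 3] BHU: children BU:{C,T}, H:{T} ∩→ {T}; cost 0
[col 3] FS: children F:{G}, S:{A} ∪→ {A,G}; cost 1
[col 3] LW: children L:{G}, W:{T} ∪→ {G,T}; cost 1
[col 3] FLSW: children FS:{A,G}, LW:{G,T} ∩→ {G}; cost 0
[col 3] BFHLSUW: children BHU:{T}, FLSW:{G} ∪→ {G,T}; cost 1
[col 4] BU: children B:{A}, U:{G} ∪→ {A,G}; cost 1
[col 4] BHU: children BU:{A,G}, H:{C} ∪→ {A,C,G}; cost 1
[col 4] FS: children F:{C}, S:{C} ∩→ {C}; cost 0
[col 4] LW: children L:{A}, W:{C} ∪→ {A,C}; cost 1
[col 4] FLSW: children FS:{C}, LW:{A,C} ∩→ {C}; cost 0
[col 4] BFHLSUW: children BHU:{A,C,G}, FLSW:{C} ∩→ {C}; cost 0
[col 5] BU: children B:{T}, U:{A} ∪→ {A,T}; cost 1
[col 5] BHU: children BU:{A,T}, H:{G} ∪→ {A,G,T}; cost 1
[col 5] FS: children F:{G}, S:{C} ∪→ {C,G}; cost 1
[col 5] LW: children L:{C}, W:{T} ∪→ {C,T}; cost 1
[col 5] FLSW: children FS:{C,G}, LW:{C,T} ∩→ {C}; cost 0
[col 5] BFHLSUW: children BHU:{A,G,T}, FLSW:{C} ∪→ {A,C,G,T}; cost 1
[col 6] BU: children B:{A}, U:{T} ∪→ {A,T}; cost 1
[col 6] BHU: children BU:{A,T}, H:{C} ∪→ {A,C,T}; cost 1
[col 6] FS: children F:{C}, S:{C} ∩→ {C}; cost 0
[col 6] LW: children L:{G}, W:{C} ∪→ {C,G}; cost 1
[col 6] FLSW: children FS:{C}, LW:{C,G} ∩→ {C}; cost 0
[col 6] BFHLSUW: children BHU:{A,C,T}, FLSW:{C} ∩→ {C}; cost 0
per-site changes: [4, 4, 3, 4, 3, 5, 3]; total = 26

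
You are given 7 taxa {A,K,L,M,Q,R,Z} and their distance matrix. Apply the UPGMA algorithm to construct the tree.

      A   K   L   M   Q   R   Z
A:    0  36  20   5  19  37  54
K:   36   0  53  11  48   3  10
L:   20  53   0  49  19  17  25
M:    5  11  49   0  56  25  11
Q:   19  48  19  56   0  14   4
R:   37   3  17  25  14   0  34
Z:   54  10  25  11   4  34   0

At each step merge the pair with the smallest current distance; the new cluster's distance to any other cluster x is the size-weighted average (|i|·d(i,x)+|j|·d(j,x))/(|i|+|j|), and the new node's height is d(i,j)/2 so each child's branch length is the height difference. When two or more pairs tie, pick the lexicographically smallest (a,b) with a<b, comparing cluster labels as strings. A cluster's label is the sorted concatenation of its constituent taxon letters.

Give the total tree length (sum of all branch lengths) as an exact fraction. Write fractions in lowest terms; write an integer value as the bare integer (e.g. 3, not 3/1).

step 1: merge (K,R) at d=3; branch lengths K→3/2, R→3/2; new cluster KR
  updated: d(A,KR)=73/2, d(KR,L)=35, d(KR,M)=18, d(KR,Q)=31, d(KR,Z)=22
step 2: merge (Q,Z) at d=4; branch lengths Q→2, Z→2; new cluster QZ
  updated: d(A,QZ)=73/2, d(KR,QZ)=53/2, d(L,QZ)=22, d(M,QZ)=67/2
step 3: merge (A,M) at d=5; branch lengths A→5/2, M→5/2; new cluster AM
  updated: d(AM,KR)=109/4, d(AM,L)=69/2, d(AM,QZ)=35
step 4: merge (L,QZ) at d=22; branch lengths L→11, QZ→9; new cluster LQZ
  updated: d(AM,LQZ)=209/6, d(KR,LQZ)=88/3
step 5: merge (AM,KR) at d=109/4; branch lengths AM→89/8, KR→97/8; new cluster AKMR
  updated: d(AKMR,LQZ)=385/12
step 6: merge (AKMR,LQZ) at d=385/12; branch lengths AKMR→29/12, LQZ→121/24; new cluster AKLMQRZ
final tree: (((A:5/2,M:5/2):89/8,(K:3/2,R:3/2):97/8):29/12,(L:11,(Q:2,Z:2):9):121/24)
total length: 1505/24

1505/24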